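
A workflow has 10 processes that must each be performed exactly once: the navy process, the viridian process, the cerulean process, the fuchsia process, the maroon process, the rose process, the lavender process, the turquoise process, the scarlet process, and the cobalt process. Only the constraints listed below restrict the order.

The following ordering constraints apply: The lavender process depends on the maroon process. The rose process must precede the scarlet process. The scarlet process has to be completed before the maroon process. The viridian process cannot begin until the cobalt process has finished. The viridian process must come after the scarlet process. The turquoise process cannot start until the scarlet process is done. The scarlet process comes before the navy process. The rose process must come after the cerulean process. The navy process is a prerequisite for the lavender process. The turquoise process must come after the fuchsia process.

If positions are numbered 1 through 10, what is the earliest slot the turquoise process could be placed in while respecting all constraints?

5

The processes that are forced before the turquoise process, directly or transitively, are the cerulean process, the fuchsia process, the rose process, the scarlet process. That's 4 processes.
With 4 mandatory predecessors, the earliest the turquoise process can sit is position 4+1 = 5, and placing just those 4 first achieves it.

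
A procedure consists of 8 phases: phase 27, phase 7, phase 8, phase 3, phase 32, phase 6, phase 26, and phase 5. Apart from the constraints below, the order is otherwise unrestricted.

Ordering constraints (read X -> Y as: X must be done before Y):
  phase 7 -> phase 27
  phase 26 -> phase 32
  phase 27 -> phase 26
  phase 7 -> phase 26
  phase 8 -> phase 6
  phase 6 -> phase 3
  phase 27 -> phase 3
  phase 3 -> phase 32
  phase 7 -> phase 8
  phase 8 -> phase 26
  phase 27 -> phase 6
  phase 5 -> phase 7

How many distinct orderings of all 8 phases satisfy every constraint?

Phase 5 is the only phase with nothing required before it, so every ordering starts there.
Counting all ways to extend the partial order to a total order gives 6.

6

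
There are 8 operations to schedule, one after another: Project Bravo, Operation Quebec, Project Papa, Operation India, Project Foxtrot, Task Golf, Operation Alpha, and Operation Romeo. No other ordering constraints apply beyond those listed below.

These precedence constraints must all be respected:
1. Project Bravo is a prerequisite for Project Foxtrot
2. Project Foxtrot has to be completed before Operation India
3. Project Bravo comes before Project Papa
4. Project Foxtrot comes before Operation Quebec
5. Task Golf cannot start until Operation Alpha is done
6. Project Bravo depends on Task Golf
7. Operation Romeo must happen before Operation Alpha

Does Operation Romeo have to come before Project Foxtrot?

Yes

There is a constraint chain Operation Romeo → Operation Alpha → Task Golf → Project Bravo → Project Foxtrot.
That forces Operation Romeo before Project Foxtrot in every valid schedule.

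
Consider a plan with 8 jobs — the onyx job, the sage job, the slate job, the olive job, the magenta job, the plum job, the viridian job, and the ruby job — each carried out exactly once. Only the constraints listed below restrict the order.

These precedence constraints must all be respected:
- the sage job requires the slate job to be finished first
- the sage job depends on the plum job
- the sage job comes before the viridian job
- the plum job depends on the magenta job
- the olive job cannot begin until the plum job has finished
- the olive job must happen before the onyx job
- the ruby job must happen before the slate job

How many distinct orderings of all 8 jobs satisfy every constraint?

53

The jobs with no prerequisites are the magenta job, the ruby job; any of them can be placed first.
Enumerating by repeatedly choosing an available job (one whose prerequisites are all placed) gives 53 distinct complete orderings.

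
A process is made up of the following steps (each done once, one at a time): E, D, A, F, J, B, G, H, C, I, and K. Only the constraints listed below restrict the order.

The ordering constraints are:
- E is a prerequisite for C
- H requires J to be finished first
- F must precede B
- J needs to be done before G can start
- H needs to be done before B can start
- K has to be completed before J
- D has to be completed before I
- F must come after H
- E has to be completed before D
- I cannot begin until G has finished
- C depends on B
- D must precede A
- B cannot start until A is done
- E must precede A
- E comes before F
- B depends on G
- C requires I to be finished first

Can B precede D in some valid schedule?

There is a dependency chain D → A → B, so B always comes after D.
Hence B can never be scheduled before D.

No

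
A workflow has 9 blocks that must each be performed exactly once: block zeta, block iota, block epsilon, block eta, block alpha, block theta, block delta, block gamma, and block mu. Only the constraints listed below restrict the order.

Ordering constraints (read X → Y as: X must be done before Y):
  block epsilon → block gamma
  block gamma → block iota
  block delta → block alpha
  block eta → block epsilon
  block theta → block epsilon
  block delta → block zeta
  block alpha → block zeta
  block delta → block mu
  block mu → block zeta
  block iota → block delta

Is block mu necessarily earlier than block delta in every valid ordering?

No

There is a chain block delta → block mu, which puts block delta before block mu.
So block mu does not have to come before block delta — it cannot.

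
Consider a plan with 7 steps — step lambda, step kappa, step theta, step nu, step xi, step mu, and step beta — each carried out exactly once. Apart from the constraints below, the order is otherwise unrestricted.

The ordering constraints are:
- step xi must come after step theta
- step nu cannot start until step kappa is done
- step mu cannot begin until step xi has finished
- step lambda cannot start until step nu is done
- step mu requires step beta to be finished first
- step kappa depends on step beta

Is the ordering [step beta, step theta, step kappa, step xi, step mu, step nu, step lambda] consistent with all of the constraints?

Checking each listed constraint against this order: for instance, step beta is in position 1 and step mu in position 5, so that constraint holds — and the remaining constraints check out the same way.

Yes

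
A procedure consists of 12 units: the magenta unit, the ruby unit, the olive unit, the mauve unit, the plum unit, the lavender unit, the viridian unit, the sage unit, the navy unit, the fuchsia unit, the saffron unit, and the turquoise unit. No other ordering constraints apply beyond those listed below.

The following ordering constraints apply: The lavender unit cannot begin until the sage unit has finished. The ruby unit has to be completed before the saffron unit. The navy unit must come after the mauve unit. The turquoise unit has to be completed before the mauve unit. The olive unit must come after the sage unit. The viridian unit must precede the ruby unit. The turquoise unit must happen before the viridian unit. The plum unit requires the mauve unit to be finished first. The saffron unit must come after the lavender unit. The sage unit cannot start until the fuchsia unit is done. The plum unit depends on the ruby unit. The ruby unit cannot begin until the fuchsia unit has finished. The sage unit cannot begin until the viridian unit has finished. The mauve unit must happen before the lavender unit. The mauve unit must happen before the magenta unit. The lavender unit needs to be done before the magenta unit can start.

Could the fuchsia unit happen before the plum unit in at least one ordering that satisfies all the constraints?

The fuchsia unit is actually forced before the plum unit by the constraints, so certainly some valid ordering has the fuchsia unit first.

Yes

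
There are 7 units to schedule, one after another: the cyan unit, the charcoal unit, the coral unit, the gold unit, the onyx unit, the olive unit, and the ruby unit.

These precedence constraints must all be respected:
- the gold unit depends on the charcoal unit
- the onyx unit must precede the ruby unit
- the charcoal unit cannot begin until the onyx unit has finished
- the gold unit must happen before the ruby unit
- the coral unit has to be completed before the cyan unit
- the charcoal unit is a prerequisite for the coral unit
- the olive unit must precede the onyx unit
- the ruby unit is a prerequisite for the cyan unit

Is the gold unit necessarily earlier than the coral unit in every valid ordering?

No

The gold unit and the coral unit are not related by any chain of constraints.
There exist valid orderings with the coral unit before the gold unit, so the gold unit is not required to come first.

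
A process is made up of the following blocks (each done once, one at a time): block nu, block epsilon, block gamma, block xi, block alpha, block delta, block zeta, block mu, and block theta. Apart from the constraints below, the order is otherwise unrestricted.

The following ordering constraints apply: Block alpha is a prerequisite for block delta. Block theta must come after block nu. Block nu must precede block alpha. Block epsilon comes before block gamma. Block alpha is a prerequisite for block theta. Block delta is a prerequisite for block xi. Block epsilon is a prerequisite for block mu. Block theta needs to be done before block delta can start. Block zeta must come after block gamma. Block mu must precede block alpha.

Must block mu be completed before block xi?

Yes

Following the dependencies: block mu → block alpha → block delta → block xi.
That forces block mu before block xi in every valid schedule.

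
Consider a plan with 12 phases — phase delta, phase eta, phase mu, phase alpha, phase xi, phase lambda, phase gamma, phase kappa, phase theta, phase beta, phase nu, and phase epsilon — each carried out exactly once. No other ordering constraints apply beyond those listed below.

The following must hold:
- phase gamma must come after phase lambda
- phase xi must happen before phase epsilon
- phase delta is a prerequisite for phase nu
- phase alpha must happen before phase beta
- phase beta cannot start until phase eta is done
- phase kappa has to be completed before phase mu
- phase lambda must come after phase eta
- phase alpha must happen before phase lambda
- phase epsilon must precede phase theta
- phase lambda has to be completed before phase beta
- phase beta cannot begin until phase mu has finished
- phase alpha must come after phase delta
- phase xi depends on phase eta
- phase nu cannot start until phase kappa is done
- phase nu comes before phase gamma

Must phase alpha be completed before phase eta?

No

No chain of constraints connects phase alpha to phase eta in either direction.
There exist valid orderings with phase eta before phase alpha, so phase alpha is not required to come first.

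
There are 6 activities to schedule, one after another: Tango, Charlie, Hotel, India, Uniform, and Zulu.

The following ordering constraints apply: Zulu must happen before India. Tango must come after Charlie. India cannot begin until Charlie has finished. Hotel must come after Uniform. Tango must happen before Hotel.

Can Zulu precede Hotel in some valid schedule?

Yes

No chain of constraints runs from Hotel to Zulu, so Hotel is not required to come first.
So a valid ordering placing Zulu earlier than Hotel exists.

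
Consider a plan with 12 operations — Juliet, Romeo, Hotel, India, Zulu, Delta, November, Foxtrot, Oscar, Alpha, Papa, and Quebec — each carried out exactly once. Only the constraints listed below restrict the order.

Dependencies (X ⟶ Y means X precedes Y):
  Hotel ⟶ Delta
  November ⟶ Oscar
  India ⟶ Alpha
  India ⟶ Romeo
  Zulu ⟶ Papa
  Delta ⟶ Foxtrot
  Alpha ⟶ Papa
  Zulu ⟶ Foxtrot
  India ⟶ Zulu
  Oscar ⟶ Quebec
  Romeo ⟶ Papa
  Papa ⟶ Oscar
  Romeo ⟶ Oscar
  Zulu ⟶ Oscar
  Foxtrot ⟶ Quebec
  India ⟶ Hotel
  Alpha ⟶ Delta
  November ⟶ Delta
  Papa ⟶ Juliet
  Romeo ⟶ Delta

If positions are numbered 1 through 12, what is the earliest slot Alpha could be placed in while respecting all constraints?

2

The only operation forced before Alpha (directly or transitively) is India.
With 1 mandatory predecessor, the earliest Alpha can sit is position 1+1 = 2, and placing just that one first achieves it.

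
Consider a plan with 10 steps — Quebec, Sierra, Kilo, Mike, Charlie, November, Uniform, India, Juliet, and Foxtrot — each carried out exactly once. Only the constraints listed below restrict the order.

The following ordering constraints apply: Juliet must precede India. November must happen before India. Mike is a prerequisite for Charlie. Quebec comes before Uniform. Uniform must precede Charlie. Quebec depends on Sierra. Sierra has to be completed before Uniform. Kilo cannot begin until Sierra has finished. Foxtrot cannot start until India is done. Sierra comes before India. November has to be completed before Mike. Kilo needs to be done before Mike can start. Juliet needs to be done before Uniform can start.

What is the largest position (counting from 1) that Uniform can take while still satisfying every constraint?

9

The only step forced after Uniform (directly or by a chain) is Charlie.
So at least 1 step follows Uniform, putting Uniform no later than position 9. That position is achievable by scheduling everything else first.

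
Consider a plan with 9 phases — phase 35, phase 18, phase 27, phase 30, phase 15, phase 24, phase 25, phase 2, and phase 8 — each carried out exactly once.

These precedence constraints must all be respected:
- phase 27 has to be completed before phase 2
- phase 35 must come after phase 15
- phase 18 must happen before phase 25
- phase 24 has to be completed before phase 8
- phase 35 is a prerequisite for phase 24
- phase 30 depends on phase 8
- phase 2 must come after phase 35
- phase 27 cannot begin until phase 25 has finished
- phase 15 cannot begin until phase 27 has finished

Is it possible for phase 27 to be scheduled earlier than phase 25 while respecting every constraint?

There is a dependency chain phase 25 → phase 27, so phase 27 always comes after phase 25.
Hence phase 27 can never be scheduled before phase 25.

No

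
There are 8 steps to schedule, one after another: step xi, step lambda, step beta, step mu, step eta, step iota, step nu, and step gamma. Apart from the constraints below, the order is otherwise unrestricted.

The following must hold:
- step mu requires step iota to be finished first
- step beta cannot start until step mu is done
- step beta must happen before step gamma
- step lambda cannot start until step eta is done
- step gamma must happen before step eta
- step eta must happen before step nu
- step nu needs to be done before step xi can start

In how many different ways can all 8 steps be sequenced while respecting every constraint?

3

Step iota is the only step with nothing required before it, so every ordering starts there.
Enumerating by repeatedly choosing an available step (one whose prerequisites are all placed) gives 3 distinct complete orderings.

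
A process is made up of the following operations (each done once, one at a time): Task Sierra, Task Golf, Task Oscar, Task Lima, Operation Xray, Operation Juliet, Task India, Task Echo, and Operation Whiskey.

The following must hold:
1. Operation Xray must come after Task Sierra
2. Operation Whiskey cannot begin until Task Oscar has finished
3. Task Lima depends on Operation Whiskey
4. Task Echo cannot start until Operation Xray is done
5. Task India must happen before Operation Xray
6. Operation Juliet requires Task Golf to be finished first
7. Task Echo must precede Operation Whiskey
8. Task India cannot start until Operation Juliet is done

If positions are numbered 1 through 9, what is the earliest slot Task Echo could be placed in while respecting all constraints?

Working backwards through the constraints from Task Echo, its full set of required predecessors is Task Sierra, Task Golf, Operation Xray, Operation Juliet, Task India — 5 of them.
So at minimum 5 operations come before Task Echo, putting Task Echo no earlier than position 6. That position is achievable by scheduling exactly those predecessors first.

6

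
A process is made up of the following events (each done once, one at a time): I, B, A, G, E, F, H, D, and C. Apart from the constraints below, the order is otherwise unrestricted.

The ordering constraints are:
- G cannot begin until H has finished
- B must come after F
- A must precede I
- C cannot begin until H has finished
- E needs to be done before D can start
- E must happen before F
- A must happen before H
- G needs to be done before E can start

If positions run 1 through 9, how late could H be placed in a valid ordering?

3

Following every chain forward from H, the events that must come later are B, G, E, F, D, C — 6 of them.
With 6 mandatory successors out of 9 events total, the latest slot for H is 9−6 = 3, and it's reachable by doing all non-successors before H.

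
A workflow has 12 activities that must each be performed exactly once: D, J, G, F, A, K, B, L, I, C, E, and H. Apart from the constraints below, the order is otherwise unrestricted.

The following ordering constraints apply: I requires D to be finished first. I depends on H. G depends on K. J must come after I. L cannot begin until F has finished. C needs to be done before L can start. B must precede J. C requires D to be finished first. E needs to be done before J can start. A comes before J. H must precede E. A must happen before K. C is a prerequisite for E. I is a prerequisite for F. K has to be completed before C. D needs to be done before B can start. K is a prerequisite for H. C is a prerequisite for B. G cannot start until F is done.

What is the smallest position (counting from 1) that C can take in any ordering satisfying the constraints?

4

Every activity that must precede C has to come before it. Tracing all chains that end at C, those activities are: D, A, K — 3 in total.
With 3 mandatory predecessors, the earliest C can sit is position 3+1 = 4, and placing just those 3 first achieves it.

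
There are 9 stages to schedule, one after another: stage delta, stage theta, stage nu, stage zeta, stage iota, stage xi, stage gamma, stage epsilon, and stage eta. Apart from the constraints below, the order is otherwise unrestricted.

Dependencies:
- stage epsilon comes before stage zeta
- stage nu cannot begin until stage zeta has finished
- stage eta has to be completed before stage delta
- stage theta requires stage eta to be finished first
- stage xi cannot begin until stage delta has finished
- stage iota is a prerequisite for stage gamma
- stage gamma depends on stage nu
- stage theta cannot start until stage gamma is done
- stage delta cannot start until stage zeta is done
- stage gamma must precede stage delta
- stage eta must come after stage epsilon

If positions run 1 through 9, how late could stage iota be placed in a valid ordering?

Following every chain forward from stage iota, the stages that must come later are stage delta, stage theta, stage xi, stage gamma — 4 of them.
With 4 mandatory successors out of 9 stages total, the latest slot for stage iota is 9−4 = 5, and it's reachable by doing all non-successors before stage iota.

5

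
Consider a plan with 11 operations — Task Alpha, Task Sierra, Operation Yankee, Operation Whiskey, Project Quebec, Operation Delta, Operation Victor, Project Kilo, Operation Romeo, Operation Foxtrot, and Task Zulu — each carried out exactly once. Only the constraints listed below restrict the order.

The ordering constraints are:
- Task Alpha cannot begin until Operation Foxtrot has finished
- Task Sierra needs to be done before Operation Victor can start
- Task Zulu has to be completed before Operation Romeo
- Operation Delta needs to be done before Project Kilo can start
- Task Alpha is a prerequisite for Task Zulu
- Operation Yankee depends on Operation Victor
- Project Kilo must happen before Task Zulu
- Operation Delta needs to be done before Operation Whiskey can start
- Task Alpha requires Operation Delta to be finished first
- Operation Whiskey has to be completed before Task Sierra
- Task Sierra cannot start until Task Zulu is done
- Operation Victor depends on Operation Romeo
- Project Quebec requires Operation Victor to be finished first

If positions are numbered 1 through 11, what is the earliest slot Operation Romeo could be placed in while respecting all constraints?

6

Every operation that must precede Operation Romeo has to come before it. Tracing all chains that end at Operation Romeo, those operations are: Task Alpha, Operation Delta, Project Kilo, Operation Foxtrot, Task Zulu — 5 in total.
So at minimum 5 operations come before Operation Romeo, putting Operation Romeo no earlier than position 6. That position is achievable by scheduling exactly those predecessors first.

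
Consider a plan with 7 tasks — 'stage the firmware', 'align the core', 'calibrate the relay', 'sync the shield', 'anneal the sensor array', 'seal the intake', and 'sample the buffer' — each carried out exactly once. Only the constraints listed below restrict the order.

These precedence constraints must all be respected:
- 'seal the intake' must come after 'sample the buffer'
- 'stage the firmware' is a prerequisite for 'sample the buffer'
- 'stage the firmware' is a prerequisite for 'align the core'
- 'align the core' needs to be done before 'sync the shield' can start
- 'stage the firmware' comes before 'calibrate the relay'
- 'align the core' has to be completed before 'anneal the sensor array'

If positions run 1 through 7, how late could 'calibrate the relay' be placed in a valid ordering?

7

'calibrate the relay' has no required successors, so nothing stops it from going last (position 7).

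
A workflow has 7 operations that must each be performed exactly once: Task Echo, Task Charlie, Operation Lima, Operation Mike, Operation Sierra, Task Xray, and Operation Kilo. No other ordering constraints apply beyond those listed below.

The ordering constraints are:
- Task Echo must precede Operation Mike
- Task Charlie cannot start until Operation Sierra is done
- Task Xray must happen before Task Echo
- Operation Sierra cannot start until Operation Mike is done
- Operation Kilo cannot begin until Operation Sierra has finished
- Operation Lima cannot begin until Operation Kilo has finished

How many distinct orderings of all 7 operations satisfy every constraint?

Task Xray is the only operation with nothing required before it, so every ordering starts there.
Enumerating by repeatedly choosing an available operation (one whose prerequisites are all placed) gives 3 distinct complete orderings.

3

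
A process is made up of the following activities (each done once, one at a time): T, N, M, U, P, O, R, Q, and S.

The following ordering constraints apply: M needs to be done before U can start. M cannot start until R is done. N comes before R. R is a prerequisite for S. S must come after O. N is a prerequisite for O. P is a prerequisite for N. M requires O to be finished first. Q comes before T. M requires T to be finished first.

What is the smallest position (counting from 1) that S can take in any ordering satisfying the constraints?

5

Every activity that must precede S has to come before it. Tracing all chains that end at S, those activities are: N, P, O, R — 4 in total.
So at minimum 4 activities come before S, putting S no earlier than position 5. That position is achievable by scheduling exactly those predecessors first.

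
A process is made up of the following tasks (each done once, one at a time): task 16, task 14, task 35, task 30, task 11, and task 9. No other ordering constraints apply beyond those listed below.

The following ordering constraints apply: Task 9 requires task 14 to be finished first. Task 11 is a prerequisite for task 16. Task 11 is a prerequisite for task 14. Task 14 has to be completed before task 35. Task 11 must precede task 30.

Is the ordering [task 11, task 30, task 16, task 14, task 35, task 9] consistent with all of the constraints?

Checking each listed constraint against this order: for instance, task 11 is in position 1 and task 14 in position 4, so that constraint holds — and the remaining constraints check out the same way.

Yes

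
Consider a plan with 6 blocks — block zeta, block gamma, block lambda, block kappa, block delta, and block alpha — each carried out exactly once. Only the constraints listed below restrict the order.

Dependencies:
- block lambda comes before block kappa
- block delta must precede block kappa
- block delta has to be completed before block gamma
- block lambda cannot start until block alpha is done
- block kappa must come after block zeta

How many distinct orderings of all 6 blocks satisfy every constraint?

42

3 blocks have no prerequisites (block zeta, block delta, block alpha), so any of them could come first.
Enumerating by repeatedly choosing an available block (one whose prerequisites are all placed) gives 42 distinct complete orderings.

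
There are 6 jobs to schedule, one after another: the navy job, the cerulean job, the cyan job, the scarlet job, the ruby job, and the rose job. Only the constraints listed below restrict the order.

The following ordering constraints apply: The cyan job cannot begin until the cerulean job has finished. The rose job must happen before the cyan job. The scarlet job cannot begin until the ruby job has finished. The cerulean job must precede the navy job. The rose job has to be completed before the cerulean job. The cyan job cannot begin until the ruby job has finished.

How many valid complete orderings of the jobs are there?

26

2 jobs have no prerequisites (the ruby job, the rose job), so any of them could come first.
Systematically extending each partial ordering one job at a time and counting, there are 26 complete orderings.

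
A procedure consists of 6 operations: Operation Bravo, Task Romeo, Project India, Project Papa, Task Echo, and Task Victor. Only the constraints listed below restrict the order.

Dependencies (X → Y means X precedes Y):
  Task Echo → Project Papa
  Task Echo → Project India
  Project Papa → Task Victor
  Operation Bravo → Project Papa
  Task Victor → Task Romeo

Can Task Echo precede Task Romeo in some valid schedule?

Yes

Every valid ordering already has Task Echo before Task Romeo (the constraints require it), so in particular at least one does.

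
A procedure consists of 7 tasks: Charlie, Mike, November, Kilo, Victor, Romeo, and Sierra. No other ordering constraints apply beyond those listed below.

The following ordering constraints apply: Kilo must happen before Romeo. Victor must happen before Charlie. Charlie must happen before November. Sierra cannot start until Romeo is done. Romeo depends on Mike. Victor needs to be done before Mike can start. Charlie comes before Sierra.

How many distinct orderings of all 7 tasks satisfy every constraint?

37

2 tasks have no prerequisites (Kilo, Victor), so any of them could come first.
Counting all ways to extend the partial order to a total order gives 37.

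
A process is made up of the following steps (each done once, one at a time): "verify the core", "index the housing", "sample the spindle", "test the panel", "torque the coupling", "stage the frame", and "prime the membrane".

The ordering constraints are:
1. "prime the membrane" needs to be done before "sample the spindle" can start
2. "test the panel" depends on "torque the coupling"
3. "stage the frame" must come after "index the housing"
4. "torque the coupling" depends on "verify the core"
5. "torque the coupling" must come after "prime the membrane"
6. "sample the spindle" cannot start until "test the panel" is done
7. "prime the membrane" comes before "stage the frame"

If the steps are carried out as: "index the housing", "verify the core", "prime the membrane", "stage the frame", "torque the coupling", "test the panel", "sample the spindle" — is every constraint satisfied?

Going through the constraints one by one, each required predecessor appears earlier in the sequence than its dependent — e.g. "prime the membrane" (position 3) is before "sample the spindle" (position 7), as required.

Yes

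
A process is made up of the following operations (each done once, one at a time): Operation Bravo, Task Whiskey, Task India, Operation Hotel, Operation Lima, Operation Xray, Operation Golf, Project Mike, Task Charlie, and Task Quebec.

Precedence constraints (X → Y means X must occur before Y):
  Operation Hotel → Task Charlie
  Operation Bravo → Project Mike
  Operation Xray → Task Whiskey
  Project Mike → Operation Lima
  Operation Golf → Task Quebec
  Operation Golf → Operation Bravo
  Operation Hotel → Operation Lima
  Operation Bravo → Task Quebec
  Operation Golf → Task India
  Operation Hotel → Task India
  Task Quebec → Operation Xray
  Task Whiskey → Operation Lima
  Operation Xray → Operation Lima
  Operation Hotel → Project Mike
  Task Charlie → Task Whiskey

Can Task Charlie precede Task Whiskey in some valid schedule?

The constraints force Task Charlie before Task Whiskey, so yes — every valid ordering has Task Charlie earlier.

Yes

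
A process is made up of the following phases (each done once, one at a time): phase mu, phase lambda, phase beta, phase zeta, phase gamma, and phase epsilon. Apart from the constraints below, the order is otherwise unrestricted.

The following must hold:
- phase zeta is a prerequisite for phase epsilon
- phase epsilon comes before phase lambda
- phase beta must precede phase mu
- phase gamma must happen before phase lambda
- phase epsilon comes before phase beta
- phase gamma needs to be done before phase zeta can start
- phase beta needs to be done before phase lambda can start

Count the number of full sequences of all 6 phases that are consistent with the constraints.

2

Only phase gamma has no prerequisites, so it must go first.
Enumerating by repeatedly choosing an available phase (one whose prerequisites are all placed) gives 2 distinct complete orderings.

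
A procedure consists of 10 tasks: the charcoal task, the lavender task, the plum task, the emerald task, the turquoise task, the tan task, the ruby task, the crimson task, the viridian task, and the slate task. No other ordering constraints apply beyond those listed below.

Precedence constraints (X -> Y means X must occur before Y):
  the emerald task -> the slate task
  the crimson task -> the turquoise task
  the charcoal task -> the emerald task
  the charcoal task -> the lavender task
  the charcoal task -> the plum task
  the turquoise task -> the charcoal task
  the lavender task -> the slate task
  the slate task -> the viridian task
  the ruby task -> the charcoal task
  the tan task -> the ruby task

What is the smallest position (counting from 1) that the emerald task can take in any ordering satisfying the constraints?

6

Working backwards through the constraints from the emerald task, its full set of required predecessors is the charcoal task, the turquoise task, the tan task, the ruby task, the crimson task — 5 of them.
With 5 mandatory predecessors, the earliest the emerald task can sit is position 5+1 = 6, and placing just those 5 first achieves it.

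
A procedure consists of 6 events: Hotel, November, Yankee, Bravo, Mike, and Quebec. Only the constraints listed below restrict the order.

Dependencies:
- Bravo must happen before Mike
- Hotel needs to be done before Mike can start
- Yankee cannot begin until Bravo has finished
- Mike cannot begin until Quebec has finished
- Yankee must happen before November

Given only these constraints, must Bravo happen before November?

Chaining the stated constraints: Bravo → Yankee → November.
So Bravo must precede November in any valid ordering.

Yes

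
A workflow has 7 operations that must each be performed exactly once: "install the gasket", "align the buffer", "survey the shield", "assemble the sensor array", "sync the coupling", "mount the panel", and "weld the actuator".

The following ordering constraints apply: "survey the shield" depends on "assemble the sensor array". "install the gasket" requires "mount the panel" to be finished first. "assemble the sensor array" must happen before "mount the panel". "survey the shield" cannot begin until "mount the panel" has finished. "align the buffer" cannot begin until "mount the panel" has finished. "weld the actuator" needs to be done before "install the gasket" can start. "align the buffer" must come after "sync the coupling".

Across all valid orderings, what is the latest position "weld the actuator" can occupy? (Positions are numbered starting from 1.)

6

Following the constraints forward from "weld the actuator", its only required successor is "install the gasket".
With 1 mandatory successor out of 7 operations total, the latest slot for "weld the actuator" is 7−1 = 6, and it's reachable by doing all non-successors before "weld the actuator".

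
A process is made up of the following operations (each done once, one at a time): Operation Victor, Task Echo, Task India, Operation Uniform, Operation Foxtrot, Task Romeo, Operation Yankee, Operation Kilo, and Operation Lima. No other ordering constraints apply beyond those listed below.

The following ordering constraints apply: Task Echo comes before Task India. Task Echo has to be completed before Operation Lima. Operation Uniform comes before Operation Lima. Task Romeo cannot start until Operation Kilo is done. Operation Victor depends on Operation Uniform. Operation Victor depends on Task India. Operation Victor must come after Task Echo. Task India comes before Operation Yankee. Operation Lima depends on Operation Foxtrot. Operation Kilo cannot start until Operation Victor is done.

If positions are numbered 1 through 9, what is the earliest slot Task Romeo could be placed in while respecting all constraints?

6

Every operation that must precede Task Romeo has to come before it. Tracing all chains that end at Task Romeo, those operations are: Operation Victor, Task Echo, Task India, Operation Uniform, Operation Kilo — 5 in total.
So at minimum 5 operations come before Task Romeo, putting Task Romeo no earlier than position 6. That position is achievable by scheduling exactly those predecessors first.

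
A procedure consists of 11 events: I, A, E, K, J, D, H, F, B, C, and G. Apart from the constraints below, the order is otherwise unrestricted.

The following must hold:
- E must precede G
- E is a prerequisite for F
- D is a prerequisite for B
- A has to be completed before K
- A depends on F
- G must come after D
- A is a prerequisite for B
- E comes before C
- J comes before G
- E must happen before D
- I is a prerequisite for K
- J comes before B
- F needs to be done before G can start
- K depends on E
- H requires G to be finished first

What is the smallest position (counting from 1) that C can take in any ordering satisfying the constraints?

2

The only event forced before C (directly or transitively) is E.
With 1 mandatory predecessor, the earliest C can sit is position 1+1 = 2, and placing just that one first achieves it.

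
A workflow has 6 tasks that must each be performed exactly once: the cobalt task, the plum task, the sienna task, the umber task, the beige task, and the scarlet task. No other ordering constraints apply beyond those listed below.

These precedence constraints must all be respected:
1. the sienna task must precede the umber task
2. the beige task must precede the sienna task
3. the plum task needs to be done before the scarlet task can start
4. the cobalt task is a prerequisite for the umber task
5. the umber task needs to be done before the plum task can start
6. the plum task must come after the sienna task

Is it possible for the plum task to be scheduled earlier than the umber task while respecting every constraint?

No

The constraints give a chain the umber task → the plum task, which forces the umber task before the plum task.
So no valid ordering can have the plum task before the umber task.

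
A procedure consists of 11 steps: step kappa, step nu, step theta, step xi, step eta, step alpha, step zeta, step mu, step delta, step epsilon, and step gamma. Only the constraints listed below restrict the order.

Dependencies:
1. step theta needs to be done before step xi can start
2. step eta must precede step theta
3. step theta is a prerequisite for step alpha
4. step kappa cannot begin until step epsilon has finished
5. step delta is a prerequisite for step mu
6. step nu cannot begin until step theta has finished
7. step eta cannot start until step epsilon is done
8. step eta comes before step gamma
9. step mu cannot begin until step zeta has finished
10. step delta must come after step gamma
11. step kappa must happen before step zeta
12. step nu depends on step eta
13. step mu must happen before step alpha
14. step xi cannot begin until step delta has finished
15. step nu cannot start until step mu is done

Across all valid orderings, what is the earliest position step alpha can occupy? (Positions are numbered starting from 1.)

9

Every step that must precede step alpha has to come before it. Tracing all chains that end at step alpha, those steps are: step kappa, step theta, step eta, step zeta, step mu, step delta, step epsilon, step gamma — 8 in total.
So at minimum 8 steps come before step alpha, putting step alpha no earlier than position 9. That position is achievable by scheduling exactly those predecessors first.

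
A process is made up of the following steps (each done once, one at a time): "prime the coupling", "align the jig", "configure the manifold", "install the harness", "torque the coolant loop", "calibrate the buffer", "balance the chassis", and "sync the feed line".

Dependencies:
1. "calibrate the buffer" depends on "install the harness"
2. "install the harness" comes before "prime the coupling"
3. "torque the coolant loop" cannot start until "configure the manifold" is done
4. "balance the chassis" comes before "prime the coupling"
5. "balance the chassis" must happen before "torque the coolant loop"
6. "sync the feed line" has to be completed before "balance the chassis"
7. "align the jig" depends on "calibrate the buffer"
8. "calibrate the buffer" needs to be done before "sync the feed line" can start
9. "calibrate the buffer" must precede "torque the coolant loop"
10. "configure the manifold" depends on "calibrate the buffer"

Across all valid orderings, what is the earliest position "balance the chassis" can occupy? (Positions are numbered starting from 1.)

The steps that are forced before "balance the chassis", directly or transitively, are "install the harness", "calibrate the buffer", "sync the feed line". That's 3 steps.
With 3 mandatory predecessors, the earliest "balance the chassis" can sit is position 3+1 = 4, and placing just those 3 first achieves it.

4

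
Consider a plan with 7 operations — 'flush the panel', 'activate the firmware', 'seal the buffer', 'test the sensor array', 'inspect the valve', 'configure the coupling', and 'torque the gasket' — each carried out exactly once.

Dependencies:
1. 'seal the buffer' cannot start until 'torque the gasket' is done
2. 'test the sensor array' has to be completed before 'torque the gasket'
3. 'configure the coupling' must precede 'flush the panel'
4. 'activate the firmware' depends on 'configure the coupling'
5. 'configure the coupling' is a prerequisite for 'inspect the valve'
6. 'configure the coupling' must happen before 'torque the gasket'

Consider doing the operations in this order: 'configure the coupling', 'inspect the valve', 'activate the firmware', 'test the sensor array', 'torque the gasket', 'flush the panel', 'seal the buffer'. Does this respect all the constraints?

Yes

Checking each listed constraint against this order: for instance, 'configure the coupling' is in position 1 and 'flush the panel' in position 6, so that constraint holds — and the remaining constraints check out the same way.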